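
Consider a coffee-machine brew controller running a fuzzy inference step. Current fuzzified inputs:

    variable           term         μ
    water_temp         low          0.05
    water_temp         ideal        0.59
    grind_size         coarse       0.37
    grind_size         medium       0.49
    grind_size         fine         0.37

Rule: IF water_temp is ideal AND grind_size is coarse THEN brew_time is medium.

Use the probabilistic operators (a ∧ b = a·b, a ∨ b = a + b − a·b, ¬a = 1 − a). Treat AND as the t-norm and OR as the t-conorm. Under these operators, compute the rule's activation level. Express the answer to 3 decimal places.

0.218

firing strength: ideal=0.59, coarse=0.37; AND[a·b] → w = 0.2183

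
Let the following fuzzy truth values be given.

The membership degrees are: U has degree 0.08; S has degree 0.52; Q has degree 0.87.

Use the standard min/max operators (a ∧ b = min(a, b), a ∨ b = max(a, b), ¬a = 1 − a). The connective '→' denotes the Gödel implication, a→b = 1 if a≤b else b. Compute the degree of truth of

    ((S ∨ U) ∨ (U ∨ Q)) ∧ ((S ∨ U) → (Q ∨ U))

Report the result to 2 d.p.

0.87

S ∨ U = max(a, b) on (0.52, 0.08) = 0.52
U ∨ Q = max(a, b) on (0.08, 0.87) = 0.87
(S ∨ U) ∨ (U ∨ Q) = max(a, b) on (0.52, 0.87) = 0.87
S ∨ U = max(a, b) on (0.52, 0.08) = 0.52
Q ∨ U = max(a, b) on (0.87, 0.08) = 0.87
(S ∨ U) → (Q ∨ U)  [Gödel: 1 if a≤b else b] with a=0.52, b=0.87 → 1.00
((S ∨ U) ∨ (U ∨ Q)) ∧ ((S ∨ U) → (Q ∨ U)) = min(a, b) on (0.87, 1.00) = 0.87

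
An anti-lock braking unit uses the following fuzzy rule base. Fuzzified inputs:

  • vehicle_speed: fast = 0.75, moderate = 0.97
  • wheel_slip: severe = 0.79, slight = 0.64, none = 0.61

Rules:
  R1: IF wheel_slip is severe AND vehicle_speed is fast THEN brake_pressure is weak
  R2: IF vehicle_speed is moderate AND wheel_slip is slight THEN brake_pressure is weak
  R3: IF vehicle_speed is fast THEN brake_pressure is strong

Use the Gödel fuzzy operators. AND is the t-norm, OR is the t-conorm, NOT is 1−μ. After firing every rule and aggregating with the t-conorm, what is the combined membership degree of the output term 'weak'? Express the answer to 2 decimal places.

0.75

R1: severe=0.79, fast=0.75; AND[min(a, b)] → w = 0.75
R2: moderate=0.97, slight=0.64; AND[min(a, b)] → w = 0.64
R3: fast=0.75 → w = 0.75
Rules with consequent 'weak': {R1, R2} → strengths 0.75, 0.64
Aggregate via t-conorm [max(a, b)]: 0.75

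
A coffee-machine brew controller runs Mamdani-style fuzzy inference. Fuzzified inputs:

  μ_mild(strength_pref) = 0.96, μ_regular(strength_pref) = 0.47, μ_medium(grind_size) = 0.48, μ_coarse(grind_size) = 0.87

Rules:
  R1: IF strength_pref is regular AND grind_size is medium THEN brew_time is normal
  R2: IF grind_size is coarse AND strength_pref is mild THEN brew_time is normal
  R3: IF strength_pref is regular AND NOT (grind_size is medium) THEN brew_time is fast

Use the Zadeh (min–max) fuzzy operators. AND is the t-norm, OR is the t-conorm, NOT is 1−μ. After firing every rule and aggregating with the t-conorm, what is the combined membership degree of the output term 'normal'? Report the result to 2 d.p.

0.87

R1: regular=0.47, medium=0.48; AND[min(a, b)] → w = 0.47
R2: coarse=0.87, mild=0.96; AND[min(a, b)] → w = 0.87
R3: regular=0.47, ¬medium=1−0.48=0.52; AND[min(a, b)] → w = 0.47
Rules with consequent 'normal': {R1, R2} → strengths 0.47, 0.87
Aggregate via t-conorm [max(a, b)]: 0.87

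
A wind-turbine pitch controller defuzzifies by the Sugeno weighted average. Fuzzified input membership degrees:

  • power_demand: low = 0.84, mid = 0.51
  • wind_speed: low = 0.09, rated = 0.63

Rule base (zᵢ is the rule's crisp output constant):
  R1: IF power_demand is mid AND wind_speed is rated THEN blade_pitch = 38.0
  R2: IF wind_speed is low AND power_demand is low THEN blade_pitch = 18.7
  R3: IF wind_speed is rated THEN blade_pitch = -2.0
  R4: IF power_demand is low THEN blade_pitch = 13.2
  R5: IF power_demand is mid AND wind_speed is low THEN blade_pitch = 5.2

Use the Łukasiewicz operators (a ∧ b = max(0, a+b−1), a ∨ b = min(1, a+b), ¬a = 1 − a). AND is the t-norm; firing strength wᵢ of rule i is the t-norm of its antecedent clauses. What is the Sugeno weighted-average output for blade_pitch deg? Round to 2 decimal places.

9.41

R1 (z=38.0): mid=0.51, rated=0.63; AND[max(0, a+b−1)] → w = 0.14
R2 (z=18.7): low=0.09, low=0.84; AND[max(0, a+b−1)] → w = 0.00
R3 (z=-2.0): rated=0.63 → w = 0.63
R4 (z=13.2): low=0.84 → w = 0.84
R5 (z=5.2): mid=0.51, low=0.09; AND[max(0, a+b−1)] → w = 0.00
Weighted average = (0.14·38.0 + 0.00·18.7 + 0.63·-2.0 + 0.84·13.2 + 0.00·5.2) / (0.14 + 0.00 + 0.63 + 0.84 + 0.00)
  = 15.1480 / 1.6100 = 9.41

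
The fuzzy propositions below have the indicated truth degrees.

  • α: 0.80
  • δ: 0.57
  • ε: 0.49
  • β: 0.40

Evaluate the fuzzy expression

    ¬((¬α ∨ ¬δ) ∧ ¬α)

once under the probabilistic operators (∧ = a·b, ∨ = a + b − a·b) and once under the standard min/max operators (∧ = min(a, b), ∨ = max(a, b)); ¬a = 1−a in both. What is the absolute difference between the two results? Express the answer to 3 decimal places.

0.091

Under probabilistic:
  ¬α = 1 − 0.8000 = 0.2000
  ¬δ = 1 − 0.5700 = 0.4300
  ¬α ∨ ¬δ = a + b − a·b on (0.2000, 0.4300) = 0.5440
  ¬α = 1 − 0.8000 = 0.2000
  (¬α ∨ ¬δ) ∧ ¬α = a·b on (0.5440, 0.2000) = 0.1088
  ¬((¬α ∨ ¬δ) ∧ ¬α) = 1 − 0.1088 = 0.8912
  → value = 0.8912
Under standard min/max:
  ¬α = 1 − 0.80 = 0.20
  ¬δ = 1 − 0.57 = 0.43
  ¬α ∨ ¬δ = max(a, b) on (0.20, 0.43) = 0.43
  ¬α = 1 − 0.80 = 0.20
  (¬α ∨ ¬δ) ∧ ¬α = min(a, b) on (0.43, 0.20) = 0.20
  ¬((¬α ∨ ¬δ) ∧ ¬α) = 1 − 0.20 = 0.80
  → value = 0.8000
|0.8912 − 0.8000| = 0.091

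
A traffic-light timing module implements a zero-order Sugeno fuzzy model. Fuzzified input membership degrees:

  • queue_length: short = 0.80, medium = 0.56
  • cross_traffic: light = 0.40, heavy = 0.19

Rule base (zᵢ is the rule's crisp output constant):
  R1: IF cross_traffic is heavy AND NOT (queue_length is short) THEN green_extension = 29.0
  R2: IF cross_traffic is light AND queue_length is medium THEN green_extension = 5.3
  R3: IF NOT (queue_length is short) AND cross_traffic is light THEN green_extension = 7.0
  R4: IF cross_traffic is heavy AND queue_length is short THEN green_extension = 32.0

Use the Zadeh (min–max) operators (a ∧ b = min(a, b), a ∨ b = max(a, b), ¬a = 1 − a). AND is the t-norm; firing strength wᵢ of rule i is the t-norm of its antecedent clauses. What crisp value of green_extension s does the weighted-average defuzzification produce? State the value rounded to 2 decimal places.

15.42

R1 (z=29.0): heavy=0.19, ¬short=1−0.80=0.20; AND[min(a, b)] → w = 0.19
R2 (z=5.3): light=0.40, medium=0.56; AND[min(a, b)] → w = 0.40
R3 (z=7.0): ¬short=1−0.80=0.20, light=0.40; AND[min(a, b)] → w = 0.20
R4 (z=32.0): heavy=0.19, short=0.80; AND[min(a, b)] → w = 0.19
Weighted average = (0.19·29.0 + 0.40·5.3 + 0.20·7.0 + 0.19·32.0) / (0.19 + 0.40 + 0.20 + 0.19)
  = 15.1100 / 0.9800 = 15.42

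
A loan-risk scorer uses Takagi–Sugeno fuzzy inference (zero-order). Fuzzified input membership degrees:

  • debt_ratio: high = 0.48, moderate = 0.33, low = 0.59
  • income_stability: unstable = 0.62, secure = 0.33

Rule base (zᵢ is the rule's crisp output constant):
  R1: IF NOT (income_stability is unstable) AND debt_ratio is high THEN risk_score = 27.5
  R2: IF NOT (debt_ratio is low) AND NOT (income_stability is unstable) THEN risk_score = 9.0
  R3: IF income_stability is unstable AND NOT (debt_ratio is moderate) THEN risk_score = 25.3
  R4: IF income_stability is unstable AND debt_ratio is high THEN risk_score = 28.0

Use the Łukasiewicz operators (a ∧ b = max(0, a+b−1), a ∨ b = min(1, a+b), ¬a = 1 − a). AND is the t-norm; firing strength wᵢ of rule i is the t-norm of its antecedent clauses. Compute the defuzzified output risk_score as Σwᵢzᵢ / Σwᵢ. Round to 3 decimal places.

25.992

R1 (z=27.5): ¬unstable=1−0.62=0.38, high=0.48; AND[max(0, a+b−1)] → w = 0.00
R2 (z=9.0): ¬low=1−0.59=0.41, ¬unstable=1−0.62=0.38; AND[max(0, a+b−1)] → w = 0.00
R3 (z=25.3): unstable=0.62, ¬moderate=1−0.33=0.67; AND[max(0, a+b−1)] → w = 0.29
R4 (z=28.0): unstable=0.62, high=0.48; AND[max(0, a+b−1)] → w = 0.10
Weighted average = (0.00·27.5 + 0.00·9.0 + 0.29·25.3 + 0.10·28.0) / (0.00 + 0.00 + 0.29 + 0.10)
  = 10.1370 / 0.3900 = 25.992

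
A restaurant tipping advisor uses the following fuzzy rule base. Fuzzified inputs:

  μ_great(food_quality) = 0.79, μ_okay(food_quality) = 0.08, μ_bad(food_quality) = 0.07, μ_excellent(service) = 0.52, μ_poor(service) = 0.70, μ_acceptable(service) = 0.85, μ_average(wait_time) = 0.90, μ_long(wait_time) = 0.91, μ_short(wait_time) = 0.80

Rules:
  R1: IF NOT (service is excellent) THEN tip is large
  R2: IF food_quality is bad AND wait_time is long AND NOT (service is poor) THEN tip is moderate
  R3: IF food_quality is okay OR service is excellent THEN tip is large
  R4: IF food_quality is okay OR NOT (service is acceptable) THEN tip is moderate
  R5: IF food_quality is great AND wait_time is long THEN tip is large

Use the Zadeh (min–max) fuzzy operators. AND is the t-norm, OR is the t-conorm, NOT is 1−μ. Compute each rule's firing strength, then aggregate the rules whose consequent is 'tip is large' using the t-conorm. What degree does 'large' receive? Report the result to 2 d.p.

0.79

R1: ¬excellent=1−0.52=0.48 → w = 0.48
R2: bad=0.07, long=0.91, ¬poor=1−0.70=0.30; AND[min(a, b)] → w = 0.07
R3: okay=0.08, excellent=0.52; OR[max(a, b)] → w = 0.52
R4: okay=0.08, ¬acceptable=1−0.85=0.15; OR[max(a, b)] → w = 0.15
R5: great=0.79, long=0.91; AND[min(a, b)] → w = 0.79
Rules with consequent 'large': {R1, R3, R5} → strengths 0.48, 0.52, 0.79
Aggregate via t-conorm [max(a, b)]: 0.79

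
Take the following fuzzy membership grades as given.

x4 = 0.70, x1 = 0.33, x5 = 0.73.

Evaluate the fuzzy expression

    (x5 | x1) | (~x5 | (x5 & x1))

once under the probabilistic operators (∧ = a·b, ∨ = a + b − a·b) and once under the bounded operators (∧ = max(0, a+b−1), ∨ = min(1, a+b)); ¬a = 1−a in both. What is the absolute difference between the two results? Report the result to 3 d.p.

Under probabilistic:
  x5 | x1 = a + b − a·b on (0.7300, 0.3300) = 0.8191
  ~x5 = 1 − 0.7300 = 0.2700
  x5 & x1 = a·b on (0.7300, 0.3300) = 0.2409
  ~x5 | (x5 & x1) = a + b − a·b on (0.2700, 0.2409) = 0.4459
  (x5 | x1) | (~x5 | (x5 & x1)) = a + b − a·b on (0.8191, 0.4459) = 0.8998
  → value = 0.8998
Under bounded:
  x5 | x1 = min(1, a+b) on (0.73, 0.33) = 1.00
  ~x5 = 1 − 0.73 = 0.27
  x5 & x1 = max(0, a+b−1) on (0.73, 0.33) = 0.06
  ~x5 | (x5 & x1) = min(1, a+b) on (0.27, 0.06) = 0.33
  (x5 | x1) | (~x5 | (x5 & x1)) = min(1, a+b) on (1.00, 0.33) = 1.00
  → value = 1.0000
|0.8998 − 1.0000| = 0.100

0.100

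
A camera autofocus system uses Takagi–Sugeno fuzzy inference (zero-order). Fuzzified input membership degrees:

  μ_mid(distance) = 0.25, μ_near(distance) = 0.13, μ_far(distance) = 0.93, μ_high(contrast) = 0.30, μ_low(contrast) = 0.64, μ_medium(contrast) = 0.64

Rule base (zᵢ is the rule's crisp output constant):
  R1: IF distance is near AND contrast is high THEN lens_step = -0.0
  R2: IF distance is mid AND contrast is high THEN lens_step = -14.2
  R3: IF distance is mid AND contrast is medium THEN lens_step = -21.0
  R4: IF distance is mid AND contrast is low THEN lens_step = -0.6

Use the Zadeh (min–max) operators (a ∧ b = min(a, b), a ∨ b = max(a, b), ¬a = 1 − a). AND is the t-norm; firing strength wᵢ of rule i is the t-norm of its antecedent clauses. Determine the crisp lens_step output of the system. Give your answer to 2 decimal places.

-10.17

R1 (z=-0.0): near=0.13, high=0.30; AND[min(a, b)] → w = 0.13
R2 (z=-14.2): mid=0.25, high=0.30; AND[min(a, b)] → w = 0.25
R3 (z=-21.0): mid=0.25, medium=0.64; AND[min(a, b)] → w = 0.25
R4 (z=-0.6): mid=0.25, low=0.64; AND[min(a, b)] → w = 0.25
Weighted average = (0.13·-0.0 + 0.25·-14.2 + 0.25·-21.0 + 0.25·-0.6) / (0.13 + 0.25 + 0.25 + 0.25)
  = -8.9500 / 0.8800 = -10.17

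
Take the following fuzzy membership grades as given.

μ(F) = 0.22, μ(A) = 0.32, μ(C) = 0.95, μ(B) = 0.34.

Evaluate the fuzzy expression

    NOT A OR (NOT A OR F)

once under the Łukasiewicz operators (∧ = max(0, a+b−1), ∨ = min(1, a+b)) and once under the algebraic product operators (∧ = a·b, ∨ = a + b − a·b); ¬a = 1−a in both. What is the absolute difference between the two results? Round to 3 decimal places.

Under Łukasiewicz:
  NOT A = 1 − 0.32 = 0.68
  NOT A = 1 − 0.32 = 0.68
  NOT A OR F = min(1, a+b) on (0.68, 0.22) = 0.90
  NOT A OR (NOT A OR F) = min(1, a+b) on (0.68, 0.90) = 1.00
  → value = 1.0000
Under algebraic product:
  NOT A = 1 − 0.3200 = 0.6800
  NOT A = 1 − 0.3200 = 0.6800
  NOT A OR F = a + b − a·b on (0.6800, 0.2200) = 0.7504
  NOT A OR (NOT A OR F) = a + b − a·b on (0.6800, 0.7504) = 0.9201
  → value = 0.9201
|1.0000 − 0.9201| = 0.080

0.080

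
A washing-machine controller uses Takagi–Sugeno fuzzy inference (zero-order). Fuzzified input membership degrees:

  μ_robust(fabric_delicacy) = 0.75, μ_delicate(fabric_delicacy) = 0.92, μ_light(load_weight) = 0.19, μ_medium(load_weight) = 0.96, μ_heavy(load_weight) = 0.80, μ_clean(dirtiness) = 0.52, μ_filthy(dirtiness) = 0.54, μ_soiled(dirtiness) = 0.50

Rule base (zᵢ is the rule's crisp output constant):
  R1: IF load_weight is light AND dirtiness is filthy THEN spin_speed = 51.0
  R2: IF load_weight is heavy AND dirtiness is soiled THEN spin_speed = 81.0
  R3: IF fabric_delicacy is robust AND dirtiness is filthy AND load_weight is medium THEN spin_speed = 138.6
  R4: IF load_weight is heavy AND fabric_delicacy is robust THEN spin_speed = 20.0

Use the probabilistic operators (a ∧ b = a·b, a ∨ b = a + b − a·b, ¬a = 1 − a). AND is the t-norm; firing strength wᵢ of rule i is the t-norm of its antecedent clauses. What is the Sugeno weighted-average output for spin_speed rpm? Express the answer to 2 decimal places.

69.41

R1 (z=51.0): light=0.19, filthy=0.54; AND[a·b] → w = 0.1026
R2 (z=81.0): heavy=0.80, soiled=0.50; AND[a·b] → w = 0.4000
R3 (z=138.6): robust=0.75, filthy=0.54, medium=0.96; AND[a·b] → w = 0.3888
R4 (z=20.0): heavy=0.80, robust=0.75; AND[a·b] → w = 0.6000
Weighted average = (0.1026·51.0 + 0.4000·81.0 + 0.3888·138.6 + 0.6000·20.0) / (0.1026 + 0.4000 + 0.3888 + 0.6000)
  = 103.5203 / 1.4914 = 69.41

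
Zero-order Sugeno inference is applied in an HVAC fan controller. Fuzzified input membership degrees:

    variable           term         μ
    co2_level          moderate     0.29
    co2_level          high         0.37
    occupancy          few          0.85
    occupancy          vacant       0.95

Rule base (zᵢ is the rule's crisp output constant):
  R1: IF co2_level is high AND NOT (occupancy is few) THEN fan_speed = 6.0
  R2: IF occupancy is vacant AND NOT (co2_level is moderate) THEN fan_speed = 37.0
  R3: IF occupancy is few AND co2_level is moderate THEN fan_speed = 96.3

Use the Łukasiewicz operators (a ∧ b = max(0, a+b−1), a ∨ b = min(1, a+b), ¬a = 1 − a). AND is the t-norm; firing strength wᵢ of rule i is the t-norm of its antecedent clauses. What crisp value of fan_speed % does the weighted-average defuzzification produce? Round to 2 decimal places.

R1 (z=6.0): high=0.37, ¬few=1−0.85=0.15; AND[max(0, a+b−1)] → w = 0.00
R2 (z=37.0): vacant=0.95, ¬moderate=1−0.29=0.71; AND[max(0, a+b−1)] → w = 0.66
R3 (z=96.3): few=0.85, moderate=0.29; AND[max(0, a+b−1)] → w = 0.14
Weighted average = (0.00·6.0 + 0.66·37.0 + 0.14·96.3) / (0.00 + 0.66 + 0.14)
  = 37.9020 / 0.8000 = 47.38

47.38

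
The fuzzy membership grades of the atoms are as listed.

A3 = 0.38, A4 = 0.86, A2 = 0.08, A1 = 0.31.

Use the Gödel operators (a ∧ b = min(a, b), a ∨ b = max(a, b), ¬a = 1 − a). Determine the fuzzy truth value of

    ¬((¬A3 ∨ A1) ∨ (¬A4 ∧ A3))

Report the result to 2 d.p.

0.38

¬A3 = 1 − 0.38 = 0.62
¬A3 ∨ A1 = max(a, b) on (0.62, 0.31) = 0.62
¬A4 = 1 − 0.86 = 0.14
¬A4 ∧ A3 = min(a, b) on (0.14, 0.38) = 0.14
(¬A3 ∨ A1) ∨ (¬A4 ∧ A3) = max(a, b) on (0.62, 0.14) = 0.62
¬((¬A3 ∨ A1) ∨ (¬A4 ∧ A3)) = 1 − 0.62 = 0.38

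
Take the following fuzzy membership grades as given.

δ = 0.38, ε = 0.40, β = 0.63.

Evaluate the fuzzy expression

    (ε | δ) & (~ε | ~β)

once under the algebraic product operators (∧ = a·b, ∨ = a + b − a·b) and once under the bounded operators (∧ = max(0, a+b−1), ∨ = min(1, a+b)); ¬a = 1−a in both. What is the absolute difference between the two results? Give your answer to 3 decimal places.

0.280

Under algebraic product:
  ε | δ = a + b − a·b on (0.4000, 0.3800) = 0.6280
  ~ε = 1 − 0.4000 = 0.6000
  ~β = 1 − 0.6300 = 0.3700
  ~ε | ~β = a + b − a·b on (0.6000, 0.3700) = 0.7480
  (ε | δ) & (~ε | ~β) = a·b on (0.6280, 0.7480) = 0.4697
  → value = 0.4697
Under bounded:
  ε | δ = min(1, a+b) on (0.40, 0.38) = 0.78
  ~ε = 1 − 0.40 = 0.60
  ~β = 1 − 0.63 = 0.37
  ~ε | ~β = min(1, a+b) on (0.60, 0.37) = 0.97
  (ε | δ) & (~ε | ~β) = max(0, a+b−1) on (0.78, 0.97) = 0.75
  → value = 0.7500
|0.4697 − 0.7500| = 0.280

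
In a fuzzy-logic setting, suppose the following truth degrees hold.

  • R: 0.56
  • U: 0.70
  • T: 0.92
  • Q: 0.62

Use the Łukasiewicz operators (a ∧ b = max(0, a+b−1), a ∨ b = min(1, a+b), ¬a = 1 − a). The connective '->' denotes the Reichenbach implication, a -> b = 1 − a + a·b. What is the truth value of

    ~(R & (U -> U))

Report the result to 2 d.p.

0.65

U -> U  [Reichenbach: 1 − a + a·b] with a=0.70, b=0.70 → 0.79
R & (U -> U) = max(0, a+b−1) on (0.56, 0.79) = 0.35
~(R & (U -> U)) = 1 − 0.35 = 0.65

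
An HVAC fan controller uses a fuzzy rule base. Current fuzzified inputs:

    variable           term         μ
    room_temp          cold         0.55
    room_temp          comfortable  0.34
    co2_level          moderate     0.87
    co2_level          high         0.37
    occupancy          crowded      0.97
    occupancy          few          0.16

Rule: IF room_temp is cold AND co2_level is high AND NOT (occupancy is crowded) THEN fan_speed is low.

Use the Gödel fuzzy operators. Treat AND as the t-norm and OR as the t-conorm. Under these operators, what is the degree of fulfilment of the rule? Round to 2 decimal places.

0.03

firing strength: cold=0.55, high=0.37, ¬crowded=1−0.97=0.03; AND[min(a, b)] → w = 0.03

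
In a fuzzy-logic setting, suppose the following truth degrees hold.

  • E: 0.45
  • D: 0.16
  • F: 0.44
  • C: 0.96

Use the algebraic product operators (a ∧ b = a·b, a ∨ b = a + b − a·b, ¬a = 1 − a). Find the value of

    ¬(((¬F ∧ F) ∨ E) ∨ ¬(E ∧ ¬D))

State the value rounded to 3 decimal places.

¬F = 1 − 0.4400 = 0.5600
¬F ∧ F = a·b on (0.5600, 0.4400) = 0.2464
(¬F ∧ F) ∨ E = a + b − a·b on (0.2464, 0.4500) = 0.5855
¬D = 1 − 0.1600 = 0.8400
E ∧ ¬D = a·b on (0.4500, 0.8400) = 0.3780
¬(E ∧ ¬D) = 1 − 0.3780 = 0.6220
((¬F ∧ F) ∨ E) ∨ ¬(E ∧ ¬D) = a + b − a·b on (0.5855, 0.6220) = 0.8433
¬(((¬F ∧ F) ∨ E) ∨ ¬(E ∧ ¬D)) = 1 − 0.8433 = 0.1567

0.157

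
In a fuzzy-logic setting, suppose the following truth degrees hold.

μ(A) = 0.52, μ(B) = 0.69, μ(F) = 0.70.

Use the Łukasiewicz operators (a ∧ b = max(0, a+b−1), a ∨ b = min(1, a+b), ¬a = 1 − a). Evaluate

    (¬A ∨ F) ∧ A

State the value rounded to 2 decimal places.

0.52

¬A = 1 − 0.52 = 0.48
¬A ∨ F = min(1, a+b) on (0.48, 0.70) = 1.00
(¬A ∨ F) ∧ A = max(0, a+b−1) on (1.00, 0.52) = 0.52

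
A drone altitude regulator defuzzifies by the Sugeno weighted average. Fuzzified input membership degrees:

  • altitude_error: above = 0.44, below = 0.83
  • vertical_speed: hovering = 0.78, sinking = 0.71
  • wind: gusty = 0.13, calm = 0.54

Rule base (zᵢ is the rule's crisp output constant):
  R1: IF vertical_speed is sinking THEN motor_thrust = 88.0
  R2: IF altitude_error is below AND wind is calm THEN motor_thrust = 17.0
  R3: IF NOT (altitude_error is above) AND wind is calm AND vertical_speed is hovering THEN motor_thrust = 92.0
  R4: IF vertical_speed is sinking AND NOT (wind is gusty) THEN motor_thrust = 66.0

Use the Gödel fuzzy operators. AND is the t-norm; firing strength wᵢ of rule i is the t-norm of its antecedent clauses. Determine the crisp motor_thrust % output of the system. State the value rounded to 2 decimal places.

67.28

R1 (z=88.0): sinking=0.71 → w = 0.71
R2 (z=17.0): below=0.83, calm=0.54; AND[min(a, b)] → w = 0.54
R3 (z=92.0): ¬above=1−0.44=0.56, calm=0.54, hovering=0.78; AND[min(a, b)] → w = 0.54
R4 (z=66.0): sinking=0.71, ¬gusty=1−0.13=0.87; AND[min(a, b)] → w = 0.71
Weighted average = (0.71·88.0 + 0.54·17.0 + 0.54·92.0 + 0.71·66.0) / (0.71 + 0.54 + 0.54 + 0.71)
  = 168.2000 / 2.5000 = 67.28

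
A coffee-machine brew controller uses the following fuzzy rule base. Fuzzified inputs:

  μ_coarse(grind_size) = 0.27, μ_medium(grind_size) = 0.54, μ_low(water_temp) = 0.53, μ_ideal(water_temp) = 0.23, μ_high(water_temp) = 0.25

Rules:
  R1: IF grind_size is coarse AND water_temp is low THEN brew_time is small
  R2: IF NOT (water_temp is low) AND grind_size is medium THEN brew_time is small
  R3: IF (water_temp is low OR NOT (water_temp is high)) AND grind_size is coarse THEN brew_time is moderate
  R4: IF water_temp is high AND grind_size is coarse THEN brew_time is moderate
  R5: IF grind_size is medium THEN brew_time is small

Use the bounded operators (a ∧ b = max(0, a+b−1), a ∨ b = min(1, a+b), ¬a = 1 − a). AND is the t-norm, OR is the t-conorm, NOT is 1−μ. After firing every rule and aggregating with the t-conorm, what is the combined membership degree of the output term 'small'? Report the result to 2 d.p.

R1: coarse=0.27, low=0.53; AND[max(0, a+b−1)] → w = 0.00
R2: ¬low=1−0.53=0.47, medium=0.54; AND[max(0, a+b−1)] → w = 0.01
R3: (low=0.53 OR ¬high=1−0.25=0.75) = 1.00; AND[max(0, a+b−1)] with coarse=0.27 → w = 0.27
R4: high=0.25, coarse=0.27; AND[max(0, a+b−1)] → w = 0.00
R5: medium=0.54 → w = 0.54
Rules with consequent 'small': {R1, R2, R5} → strengths 0.00, 0.01, 0.54
Aggregate via t-conorm [min(1, a+b)]: 0.55

0.55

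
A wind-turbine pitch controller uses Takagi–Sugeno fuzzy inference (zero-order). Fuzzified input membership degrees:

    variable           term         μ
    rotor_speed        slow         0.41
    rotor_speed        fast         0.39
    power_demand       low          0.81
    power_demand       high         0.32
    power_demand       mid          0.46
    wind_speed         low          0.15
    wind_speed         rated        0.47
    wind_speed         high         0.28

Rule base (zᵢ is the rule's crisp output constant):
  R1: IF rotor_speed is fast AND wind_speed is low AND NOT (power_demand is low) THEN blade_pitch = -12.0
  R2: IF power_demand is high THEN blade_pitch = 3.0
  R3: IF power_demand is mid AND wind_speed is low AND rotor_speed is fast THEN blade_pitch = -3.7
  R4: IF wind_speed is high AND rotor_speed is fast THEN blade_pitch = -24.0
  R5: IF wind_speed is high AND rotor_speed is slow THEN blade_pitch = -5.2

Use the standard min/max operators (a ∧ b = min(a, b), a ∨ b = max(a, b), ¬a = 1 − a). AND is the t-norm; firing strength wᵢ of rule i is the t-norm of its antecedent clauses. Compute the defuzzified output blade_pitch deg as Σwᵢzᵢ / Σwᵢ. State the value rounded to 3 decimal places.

-8.111

R1 (z=-12.0): fast=0.39, low=0.15, ¬low=1−0.81=0.19; AND[min(a, b)] → w = 0.15
R2 (z=3.0): high=0.32 → w = 0.32
R3 (z=-3.7): mid=0.46, low=0.15, fast=0.39; AND[min(a, b)] → w = 0.15
R4 (z=-24.0): high=0.28, fast=0.39; AND[min(a, b)] → w = 0.28
R5 (z=-5.2): high=0.28, slow=0.41; AND[min(a, b)] → w = 0.28
Weighted average = (0.15·-12.0 + 0.32·3.0 + 0.15·-3.7 + 0.28·-24.0 + 0.28·-5.2) / (0.15 + 0.32 + 0.15 + 0.28 + 0.28)
  = -9.5710 / 1.1800 = -8.111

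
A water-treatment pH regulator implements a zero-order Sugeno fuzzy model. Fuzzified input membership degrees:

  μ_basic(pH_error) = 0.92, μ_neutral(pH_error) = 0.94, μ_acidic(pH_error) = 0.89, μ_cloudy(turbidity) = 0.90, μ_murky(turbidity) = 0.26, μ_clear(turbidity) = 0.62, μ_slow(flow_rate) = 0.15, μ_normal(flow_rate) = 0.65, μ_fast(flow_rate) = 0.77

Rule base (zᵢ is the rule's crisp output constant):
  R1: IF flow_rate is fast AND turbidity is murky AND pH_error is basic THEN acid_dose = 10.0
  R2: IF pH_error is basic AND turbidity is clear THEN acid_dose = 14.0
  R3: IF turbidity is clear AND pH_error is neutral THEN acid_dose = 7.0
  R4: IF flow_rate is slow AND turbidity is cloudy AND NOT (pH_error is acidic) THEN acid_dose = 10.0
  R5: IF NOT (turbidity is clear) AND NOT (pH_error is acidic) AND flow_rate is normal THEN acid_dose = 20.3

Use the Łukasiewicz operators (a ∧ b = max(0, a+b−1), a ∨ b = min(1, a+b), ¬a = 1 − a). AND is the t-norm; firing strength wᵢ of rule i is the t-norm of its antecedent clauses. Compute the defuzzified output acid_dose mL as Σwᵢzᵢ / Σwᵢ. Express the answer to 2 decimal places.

10.44

R1 (z=10.0): fast=0.77, murky=0.26, basic=0.92; AND[max(0, a+b−1)] → w = 0.00
R2 (z=14.0): basic=0.92, clear=0.62; AND[max(0, a+b−1)] → w = 0.54
R3 (z=7.0): clear=0.62, neutral=0.94; AND[max(0, a+b−1)] → w = 0.56
R4 (z=10.0): slow=0.15, cloudy=0.90, ¬acidic=1−0.89=0.11; AND[max(0, a+b−1)] → w = 0.00
R5 (z=20.3): ¬clear=1−0.62=0.38, ¬acidic=1−0.89=0.11, normal=0.65; AND[max(0, a+b−1)] → w = 0.00
Weighted average = (0.00·10.0 + 0.54·14.0 + 0.56·7.0 + 0.00·10.0 + 0.00·20.3) / (0.00 + 0.54 + 0.56 + 0.00 + 0.00)
  = 11.4800 / 1.1000 = 10.44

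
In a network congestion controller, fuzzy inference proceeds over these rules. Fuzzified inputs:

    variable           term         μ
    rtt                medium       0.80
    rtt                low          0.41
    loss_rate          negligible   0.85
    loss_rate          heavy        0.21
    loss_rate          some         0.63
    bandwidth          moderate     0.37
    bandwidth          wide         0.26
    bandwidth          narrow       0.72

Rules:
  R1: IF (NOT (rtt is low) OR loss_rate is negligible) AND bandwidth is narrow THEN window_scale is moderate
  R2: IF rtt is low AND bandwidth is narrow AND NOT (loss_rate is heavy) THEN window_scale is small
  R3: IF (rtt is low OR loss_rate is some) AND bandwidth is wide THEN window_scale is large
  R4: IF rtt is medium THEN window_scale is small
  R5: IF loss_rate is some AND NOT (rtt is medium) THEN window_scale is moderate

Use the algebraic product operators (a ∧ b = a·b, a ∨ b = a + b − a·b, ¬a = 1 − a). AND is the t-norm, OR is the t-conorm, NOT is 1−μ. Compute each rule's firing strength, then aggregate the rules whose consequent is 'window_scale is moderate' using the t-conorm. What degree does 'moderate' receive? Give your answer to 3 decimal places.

0.717

R1: (¬low=1−0.41=0.59 OR negligible=0.85) = 0.9385; AND[a·b] with narrow=0.72 → w = 0.6757
R2: low=0.41, narrow=0.72, ¬heavy=1−0.21=0.79; AND[a·b] → w = 0.2332
R3: (low=0.41 OR some=0.63) = 0.7817; AND[a·b] with wide=0.26 → w = 0.2032
R4: medium=0.80 → w = 0.8000
R5: some=0.63, ¬medium=1−0.80=0.20; AND[a·b] → w = 0.1260
Rules with consequent 'moderate': {R1, R5} → strengths 0.6757, 0.1260
Aggregate via t-conorm [a + b − a·b]: 0.7166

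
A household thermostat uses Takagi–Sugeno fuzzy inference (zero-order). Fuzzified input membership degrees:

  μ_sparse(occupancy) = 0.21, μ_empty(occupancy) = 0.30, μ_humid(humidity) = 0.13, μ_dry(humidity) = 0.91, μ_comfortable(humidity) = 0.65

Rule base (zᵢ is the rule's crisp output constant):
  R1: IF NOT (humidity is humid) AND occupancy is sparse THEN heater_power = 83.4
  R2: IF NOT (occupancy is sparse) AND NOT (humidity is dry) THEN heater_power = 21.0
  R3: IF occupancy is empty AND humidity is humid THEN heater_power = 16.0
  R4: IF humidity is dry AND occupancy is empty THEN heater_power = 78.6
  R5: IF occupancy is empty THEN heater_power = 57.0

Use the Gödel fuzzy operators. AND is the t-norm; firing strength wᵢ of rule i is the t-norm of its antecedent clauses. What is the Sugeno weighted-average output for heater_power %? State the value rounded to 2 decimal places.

60.35

R1 (z=83.4): ¬humid=1−0.13=0.87, sparse=0.21; AND[min(a, b)] → w = 0.21
R2 (z=21.0): ¬sparse=1−0.21=0.79, ¬dry=1−0.91=0.09; AND[min(a, b)] → w = 0.09
R3 (z=16.0): empty=0.30, humid=0.13; AND[min(a, b)] → w = 0.13
R4 (z=78.6): dry=0.91, empty=0.30; AND[min(a, b)] → w = 0.30
R5 (z=57.0): empty=0.30 → w = 0.30
Weighted average = (0.21·83.4 + 0.09·21.0 + 0.13·16.0 + 0.30·78.6 + 0.30·57.0) / (0.21 + 0.09 + 0.13 + 0.30 + 0.30)
  = 62.1640 / 1.0300 = 60.35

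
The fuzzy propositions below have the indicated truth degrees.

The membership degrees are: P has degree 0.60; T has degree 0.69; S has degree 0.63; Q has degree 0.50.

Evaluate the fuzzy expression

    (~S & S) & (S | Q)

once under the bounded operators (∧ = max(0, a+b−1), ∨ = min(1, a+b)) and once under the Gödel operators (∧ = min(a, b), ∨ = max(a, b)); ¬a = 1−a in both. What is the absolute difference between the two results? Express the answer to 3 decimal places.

0.370

Under bounded:
  ~S = 1 − 0.63 = 0.37
  ~S & S = max(0, a+b−1) on (0.37, 0.63) = 0.00
  S | Q = min(1, a+b) on (0.63, 0.50) = 1.00
  (~S & S) & (S | Q) = max(0, a+b−1) on (0.00, 1.00) = 0.00
  → value = 0.0000
Under Gödel:
  ~S = 1 − 0.63 = 0.37
  ~S & S = min(a, b) on (0.37, 0.63) = 0.37
  S | Q = max(a, b) on (0.63, 0.50) = 0.63
  (~S & S) & (S | Q) = min(a, b) on (0.37, 0.63) = 0.37
  → value = 0.3700
|0.0000 − 0.3700| = 0.370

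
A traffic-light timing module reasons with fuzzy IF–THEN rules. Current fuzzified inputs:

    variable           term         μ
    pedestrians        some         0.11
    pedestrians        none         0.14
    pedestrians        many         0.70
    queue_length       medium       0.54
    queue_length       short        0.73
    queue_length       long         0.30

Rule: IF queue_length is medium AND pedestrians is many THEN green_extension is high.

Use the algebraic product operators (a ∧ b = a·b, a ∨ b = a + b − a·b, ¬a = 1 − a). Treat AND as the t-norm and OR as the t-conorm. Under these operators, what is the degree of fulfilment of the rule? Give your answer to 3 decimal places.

0.378

firing strength: medium=0.54, many=0.70; AND[a·b] → w = 0.3780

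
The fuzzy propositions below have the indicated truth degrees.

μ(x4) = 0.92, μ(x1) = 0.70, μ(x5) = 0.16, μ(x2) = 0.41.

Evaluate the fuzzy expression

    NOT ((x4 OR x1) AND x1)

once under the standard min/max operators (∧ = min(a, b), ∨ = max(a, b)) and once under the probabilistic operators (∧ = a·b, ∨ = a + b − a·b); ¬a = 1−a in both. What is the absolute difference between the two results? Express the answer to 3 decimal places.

Under standard min/max:
  x4 OR x1 = max(a, b) on (0.92, 0.70) = 0.92
  (x4 OR x1) AND x1 = min(a, b) on (0.92, 0.70) = 0.70
  NOT ((x4 OR x1) AND x1) = 1 − 0.70 = 0.30
  → value = 0.3000
Under probabilistic:
  x4 OR x1 = a + b − a·b on (0.9200, 0.7000) = 0.9760
  (x4 OR x1) AND x1 = a·b on (0.9760, 0.7000) = 0.6832
  NOT ((x4 OR x1) AND x1) = 1 − 0.6832 = 0.3168
  → value = 0.3168
|0.3000 − 0.3168| = 0.017

0.017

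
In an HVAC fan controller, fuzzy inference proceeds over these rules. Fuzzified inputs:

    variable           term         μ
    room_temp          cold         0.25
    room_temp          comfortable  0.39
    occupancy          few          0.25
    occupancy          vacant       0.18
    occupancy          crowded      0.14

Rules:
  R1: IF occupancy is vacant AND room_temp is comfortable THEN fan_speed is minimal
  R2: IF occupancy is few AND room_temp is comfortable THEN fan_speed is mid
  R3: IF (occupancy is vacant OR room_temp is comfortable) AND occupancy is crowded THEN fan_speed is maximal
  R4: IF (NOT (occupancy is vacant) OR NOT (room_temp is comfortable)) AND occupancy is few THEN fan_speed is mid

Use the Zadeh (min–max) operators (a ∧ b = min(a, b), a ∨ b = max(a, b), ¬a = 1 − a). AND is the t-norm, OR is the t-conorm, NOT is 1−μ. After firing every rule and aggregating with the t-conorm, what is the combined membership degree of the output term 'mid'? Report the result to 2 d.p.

0.25

R1: vacant=0.18, comfortable=0.39; AND[min(a, b)] → w = 0.18
R2: few=0.25, comfortable=0.39; AND[min(a, b)] → w = 0.25
R3: (vacant=0.18 OR comfortable=0.39) = 0.39; AND[min(a, b)] with crowded=0.14 → w = 0.14
R4: (¬vacant=1−0.18=0.82 OR ¬comfortable=1−0.39=0.61) = 0.82; AND[min(a, b)] with few=0.25 → w = 0.25
Rules with consequent 'mid': {R2, R4} → strengths 0.25, 0.25
Aggregate via t-conorm [max(a, b)]: 0.25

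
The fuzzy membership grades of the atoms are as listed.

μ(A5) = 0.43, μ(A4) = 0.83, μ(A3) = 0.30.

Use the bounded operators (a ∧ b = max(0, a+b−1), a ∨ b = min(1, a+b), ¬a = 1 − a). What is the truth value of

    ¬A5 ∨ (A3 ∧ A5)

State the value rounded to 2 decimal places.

¬A5 = 1 − 0.43 = 0.57
A3 ∧ A5 = max(0, a+b−1) on (0.30, 0.43) = 0.00
¬A5 ∨ (A3 ∧ A5) = min(1, a+b) on (0.57, 0.00) = 0.57

0.57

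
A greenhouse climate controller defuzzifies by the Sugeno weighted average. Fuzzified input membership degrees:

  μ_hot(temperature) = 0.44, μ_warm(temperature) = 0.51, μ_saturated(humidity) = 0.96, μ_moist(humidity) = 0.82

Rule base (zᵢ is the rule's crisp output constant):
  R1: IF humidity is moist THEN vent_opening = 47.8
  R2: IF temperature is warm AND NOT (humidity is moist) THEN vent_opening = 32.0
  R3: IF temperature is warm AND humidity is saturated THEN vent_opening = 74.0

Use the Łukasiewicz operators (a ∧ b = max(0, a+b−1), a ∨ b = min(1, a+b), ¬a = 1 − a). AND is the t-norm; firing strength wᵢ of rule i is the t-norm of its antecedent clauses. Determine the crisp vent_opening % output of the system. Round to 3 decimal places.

R1 (z=47.8): moist=0.82 → w = 0.82
R2 (z=32.0): warm=0.51, ¬moist=1−0.82=0.18; AND[max(0, a+b−1)] → w = 0.00
R3 (z=74.0): warm=0.51, saturated=0.96; AND[max(0, a+b−1)] → w = 0.47
Weighted average = (0.82·47.8 + 0.00·32.0 + 0.47·74.0) / (0.82 + 0.00 + 0.47)
  = 73.9760 / 1.2900 = 57.346

57.346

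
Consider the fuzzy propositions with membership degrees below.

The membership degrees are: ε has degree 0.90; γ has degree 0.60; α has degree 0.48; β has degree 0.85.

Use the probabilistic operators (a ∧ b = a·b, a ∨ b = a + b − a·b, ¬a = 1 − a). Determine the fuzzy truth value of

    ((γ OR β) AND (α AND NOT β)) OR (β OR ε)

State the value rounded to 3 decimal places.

0.986

γ OR β = a + b − a·b on (0.6000, 0.8500) = 0.9400
NOT β = 1 − 0.8500 = 0.1500
α AND NOT β = a·b on (0.4800, 0.1500) = 0.0720
(γ OR β) AND (α AND NOT β) = a·b on (0.9400, 0.0720) = 0.0677
β OR ε = a + b − a·b on (0.8500, 0.9000) = 0.9850
((γ OR β) AND (α AND NOT β)) OR (β OR ε) = a + b − a·b on (0.0677, 0.9850) = 0.9860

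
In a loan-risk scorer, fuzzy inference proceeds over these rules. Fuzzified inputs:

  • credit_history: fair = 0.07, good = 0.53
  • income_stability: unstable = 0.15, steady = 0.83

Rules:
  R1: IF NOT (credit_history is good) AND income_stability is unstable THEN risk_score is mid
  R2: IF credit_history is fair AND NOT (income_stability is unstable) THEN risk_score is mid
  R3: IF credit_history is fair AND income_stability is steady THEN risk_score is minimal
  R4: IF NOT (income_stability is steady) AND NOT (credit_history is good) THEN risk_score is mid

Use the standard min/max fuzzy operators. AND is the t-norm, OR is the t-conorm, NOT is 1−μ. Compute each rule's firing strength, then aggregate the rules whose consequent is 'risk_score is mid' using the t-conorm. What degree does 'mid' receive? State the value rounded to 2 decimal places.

R1: ¬good=1−0.53=0.47, unstable=0.15; AND[min(a, b)] → w = 0.15
R2: fair=0.07, ¬unstable=1−0.15=0.85; AND[min(a, b)] → w = 0.07
R3: fair=0.07, steady=0.83; AND[min(a, b)] → w = 0.07
R4: ¬steady=1−0.83=0.17, ¬good=1−0.53=0.47; AND[min(a, b)] → w = 0.17
Rules with consequent 'mid': {R1, R2, R4} → strengths 0.15, 0.07, 0.17
Aggregate via t-conorm [max(a, b)]: 0.17

0.17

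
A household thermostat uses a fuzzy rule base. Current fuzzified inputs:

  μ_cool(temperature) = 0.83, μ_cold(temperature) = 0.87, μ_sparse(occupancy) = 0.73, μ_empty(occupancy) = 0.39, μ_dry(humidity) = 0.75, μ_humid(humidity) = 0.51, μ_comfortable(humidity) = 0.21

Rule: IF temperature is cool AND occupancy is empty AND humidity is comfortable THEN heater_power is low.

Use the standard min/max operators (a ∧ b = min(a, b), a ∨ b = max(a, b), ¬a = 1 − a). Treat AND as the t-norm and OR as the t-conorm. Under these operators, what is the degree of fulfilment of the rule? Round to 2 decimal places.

firing strength: cool=0.83, empty=0.39, comfortable=0.21; AND[min(a, b)] → w = 0.21

0.21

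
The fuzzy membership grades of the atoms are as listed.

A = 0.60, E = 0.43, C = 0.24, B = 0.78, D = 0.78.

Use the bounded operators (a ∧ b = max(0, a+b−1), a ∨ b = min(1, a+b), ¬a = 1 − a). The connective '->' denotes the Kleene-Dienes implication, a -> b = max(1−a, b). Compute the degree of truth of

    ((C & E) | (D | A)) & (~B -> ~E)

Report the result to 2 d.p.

C & E = max(0, a+b−1) on (0.24, 0.43) = 0.00
D | A = min(1, a+b) on (0.78, 0.60) = 1.00
(C & E) | (D | A) = min(1, a+b) on (0.00, 1.00) = 1.00
~B = 1 − 0.78 = 0.22
~E = 1 − 0.43 = 0.57
~B -> ~E  [Kleene-Dienes: max(1−a, b)] with a=0.22, b=0.57 → 0.78
((C & E) | (D | A)) & (~B -> ~E) = max(0, a+b−1) on (1.00, 0.78) = 0.78

0.78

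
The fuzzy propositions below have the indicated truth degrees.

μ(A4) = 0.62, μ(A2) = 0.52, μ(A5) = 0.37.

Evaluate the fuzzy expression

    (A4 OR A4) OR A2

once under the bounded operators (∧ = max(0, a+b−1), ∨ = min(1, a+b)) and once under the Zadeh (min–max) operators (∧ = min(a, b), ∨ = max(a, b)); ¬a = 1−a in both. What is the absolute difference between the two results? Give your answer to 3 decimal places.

Under bounded:
  A4 OR A4 = min(1, a+b) on (0.62, 0.62) = 1.00
  (A4 OR A4) OR A2 = min(1, a+b) on (1.00, 0.52) = 1.00
  → value = 1.0000
Under Zadeh (min–max):
  A4 OR A4 = max(a, b) on (0.62, 0.62) = 0.62
  (A4 OR A4) OR A2 = max(a, b) on (0.62, 0.52) = 0.62
  → value = 0.6200
|1.0000 − 0.6200| = 0.380

0.380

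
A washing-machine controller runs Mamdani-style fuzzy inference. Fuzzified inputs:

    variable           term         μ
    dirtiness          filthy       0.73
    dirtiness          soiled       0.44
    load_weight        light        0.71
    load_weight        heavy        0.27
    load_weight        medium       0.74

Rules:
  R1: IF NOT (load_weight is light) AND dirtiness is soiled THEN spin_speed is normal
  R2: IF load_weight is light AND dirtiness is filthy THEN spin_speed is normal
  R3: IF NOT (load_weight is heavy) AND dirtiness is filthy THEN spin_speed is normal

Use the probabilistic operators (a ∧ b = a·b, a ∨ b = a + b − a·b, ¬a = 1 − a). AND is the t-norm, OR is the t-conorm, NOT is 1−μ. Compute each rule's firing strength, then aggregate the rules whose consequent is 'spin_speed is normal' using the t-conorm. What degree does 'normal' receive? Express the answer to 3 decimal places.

0.804

R1: ¬light=1−0.71=0.29, soiled=0.44; AND[a·b] → w = 0.1276
R2: light=0.71, filthy=0.73; AND[a·b] → w = 0.5183
R3: ¬heavy=1−0.27=0.73, filthy=0.73; AND[a·b] → w = 0.5329
Rules with consequent 'normal': {R1, R2, R3} → strengths 0.1276, 0.5183, 0.5329
Aggregate via t-conorm [a + b − a·b]: 0.8037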